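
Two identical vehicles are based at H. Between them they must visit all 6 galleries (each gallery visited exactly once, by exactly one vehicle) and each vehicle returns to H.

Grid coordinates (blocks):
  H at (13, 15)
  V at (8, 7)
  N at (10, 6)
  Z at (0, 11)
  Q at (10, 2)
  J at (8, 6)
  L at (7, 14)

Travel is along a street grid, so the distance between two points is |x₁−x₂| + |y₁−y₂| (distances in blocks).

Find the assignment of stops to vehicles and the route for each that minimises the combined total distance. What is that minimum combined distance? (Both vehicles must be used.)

There are 2^5 − 1 = 31 ways to divide the 6 stops into two non-empty groups. For each, the best each vehicle can do is its own shortest tour through its group:
  {V} + {N, Z, Q, J, L}: 26 + 52 = 78
  {N} + {V, Z, Q, J, L}: 24 + 52 = 76
  {V, N} + {Z, Q, J, L}: 28 + 52 = 80
  {Z} + {V, N, Q, J, L}: 34 + 38 = 72
  {V, Z} + {N, Q, J, L}: 42 + 38 = 80
  {N, Z} + {V, Q, J, L}: 44 + 38 = 82
  … (31 splits in total)
  {V, N, Z, Q, J} + {L}: 52 + 14 = 66  ← best
Best: vehicle 1 H → N → Q → J → V → Z → H = 52; vehicle 2 H → L → H = 14; combined 66.

66 blocks — the smallest possible combined total.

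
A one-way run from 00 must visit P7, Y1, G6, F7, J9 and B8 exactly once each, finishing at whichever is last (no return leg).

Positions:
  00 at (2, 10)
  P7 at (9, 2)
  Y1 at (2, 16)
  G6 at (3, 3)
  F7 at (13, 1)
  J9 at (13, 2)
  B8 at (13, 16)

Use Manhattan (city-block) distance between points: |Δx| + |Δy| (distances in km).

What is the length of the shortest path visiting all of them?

There are 6! = 720 possible orderings.
00 - P7 - Y1 - G6 - F7 - J9 - B8: 15+21+14+12+1+14 = 77
00 - P7 - Y1 - G6 - F7 - B8 - J9: 15+21+14+12+15+14 = 91
00 - P7 - Y1 - G6 - J9 - F7 - B8: 15+21+14+11+1+15 = 77
00 - P7 - Y1 - G6 - J9 - B8 - F7: 15+21+14+11+14+15 = 90
00 - P7 - Y1 - G6 - B8 - F7 - J9: 15+21+14+23+15+1 = 89
00 - P7 - Y1 - G6 - B8 - J9 - F7: 15+21+14+23+14+1 = 88
00 - P7 - Y1 - F7 - G6 - J9 - B8: 15+21+26+12+11+14 = 99
00 - P7 - Y1 - F7 - G6 - B8 - J9: 15+21+26+12+23+14 = 111
… (712 more)
00 - Y1 - B8 - F7 - J9 - P7 - G6: 6+11+15+1+4+7 = 44  ← best
The minimum is 44.
One shortest path: 00 → Y1 → B8 → F7 → J9 → P7 → G6.

Shortest open route: 44 km.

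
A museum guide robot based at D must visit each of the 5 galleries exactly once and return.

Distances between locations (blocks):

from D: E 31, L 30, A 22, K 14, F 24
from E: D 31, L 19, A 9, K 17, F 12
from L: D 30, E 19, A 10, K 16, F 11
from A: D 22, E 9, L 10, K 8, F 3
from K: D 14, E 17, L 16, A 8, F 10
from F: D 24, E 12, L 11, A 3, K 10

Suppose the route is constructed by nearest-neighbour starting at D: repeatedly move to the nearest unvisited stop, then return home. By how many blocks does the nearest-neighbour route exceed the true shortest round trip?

From D: K=14, A=22, F=24, L=30, E=31 → choose K (14).
From K: A=8, F=10, L=16, E=17 → choose A (8).
From A: F=3, E=9, L=10 → choose F (3).
From F: L=11, E=12 → choose L (11).
From L: E=19 → choose E (19).
NN route D → K → A → F → L → E → D costs 86.
Optimal: D → E → A → F → L → K → D costs 84 (by enumerating all 60 distinct tours).
Excess = 86 − 84 = 2.

Excess over optimum: 2 blocks.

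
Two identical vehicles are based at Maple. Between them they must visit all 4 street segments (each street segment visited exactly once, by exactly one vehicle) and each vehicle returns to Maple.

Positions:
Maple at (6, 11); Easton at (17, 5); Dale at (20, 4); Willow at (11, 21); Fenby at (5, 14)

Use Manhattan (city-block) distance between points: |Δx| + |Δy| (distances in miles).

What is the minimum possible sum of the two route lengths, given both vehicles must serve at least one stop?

There are 2^3 − 1 = 7 ways to divide the 4 stops into two non-empty groups. For each, the best each vehicle can do is its own shortest tour through its group:
  {Easton} + {Dale, Willow, Fenby}: 34 + 64 = 98
  {Dale} + {Easton, Willow, Fenby}: 42 + 56 = 98
  {Easton, Dale} + {Willow, Fenby}: 42 + 32 = 74
  {Willow} + {Easton, Dale, Fenby}: 30 + 50 = 80
  {Easton, Willow} + {Dale, Fenby}: 54 + 50 = 104
  {Dale, Willow} + {Easton, Fenby}: 62 + 42 = 104
  … (7 splits in total)
  {Easton, Dale, Willow} + {Fenby}: 62 + 8 = 70  ← best
Best: vehicle 1 Maple → Easton → Dale → Willow → Maple = 62; vehicle 2 Maple → Fenby → Maple = 8; combined 70.

70 miles — the smallest possible combined total.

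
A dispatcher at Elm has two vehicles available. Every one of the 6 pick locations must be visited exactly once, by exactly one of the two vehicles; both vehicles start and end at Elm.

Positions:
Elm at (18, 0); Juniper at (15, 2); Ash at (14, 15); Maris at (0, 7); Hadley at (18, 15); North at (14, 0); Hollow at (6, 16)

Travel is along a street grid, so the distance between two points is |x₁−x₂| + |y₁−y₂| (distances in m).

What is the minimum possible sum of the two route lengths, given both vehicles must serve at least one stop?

Try each way of splitting the stops between the two vehicles (each non-empty) and, for each split, find the best tour for each vehicle:
  {Juniper} + {Ash, Maris, Hadley, North, Hollow}: 10 + 68 = 78
  {Ash} + {Juniper, Maris, Hadley, North, Hollow}: 38 + 70 = 108
  {Juniper, Ash} + {Maris, Hadley, North, Hollow}: 38 + 68 = 106
  {Maris} + {Juniper, Ash, Hadley, North, Hollow}: 50 + 58 = 108
  {Juniper, Maris} + {Ash, Hadley, North, Hollow}: 50 + 56 = 106
  {Ash, Maris} + {Juniper, Hadley, North, Hollow}: 66 + 58 = 124
  … (31 splits in total)
  {North} + {Juniper, Ash, Maris, Hadley, Hollow}: 8 + 68 = 76  ← best
Best: vehicle 1 Elm → North → Elm = 8; vehicle 2 Elm → Juniper → Maris → Hollow → Ash → Hadley → Elm = 68; combined 76.

Minimum combined distance: 76 m.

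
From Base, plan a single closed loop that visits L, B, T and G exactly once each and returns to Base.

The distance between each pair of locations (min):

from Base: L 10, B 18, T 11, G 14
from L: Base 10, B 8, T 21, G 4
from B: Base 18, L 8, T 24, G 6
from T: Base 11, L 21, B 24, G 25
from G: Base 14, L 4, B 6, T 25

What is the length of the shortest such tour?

There are 12 distinct closed tours to check (reversals are equivalent).
Base → L → B → T → G → Base: 10+8+24+25+14 = 81
Base → L → B → G → T → Base: 10+8+6+25+11 = 60
Base → L → T → B → G → Base: 10+21+24+6+14 = 75
Base → L → T → G → B → Base: 10+21+25+6+18 = 80
Base → L → G → B → T → Base: 10+4+6+24+11 = 55
Base → L → G → T → B → Base: 10+4+25+24+18 = 81
Base → B → L → T → G → Base: 18+8+21+25+14 = 86
Base → B → L → G → T → Base: 18+8+4+25+11 = 66
Base → B → T → L → G → Base: 18+24+21+4+14 = 81
Base → B → G → L → T → Base: 18+6+4+21+11 = 60
Base → T → L → B → G → Base: 11+21+8+6+14 = 60
Base → T → B → L → G → Base: 11+24+8+4+14 = 61
The minimum is 55.
One optimal route: Base → L → G → B → T → Base (or its reverse).

Minimum total distance: 55 min.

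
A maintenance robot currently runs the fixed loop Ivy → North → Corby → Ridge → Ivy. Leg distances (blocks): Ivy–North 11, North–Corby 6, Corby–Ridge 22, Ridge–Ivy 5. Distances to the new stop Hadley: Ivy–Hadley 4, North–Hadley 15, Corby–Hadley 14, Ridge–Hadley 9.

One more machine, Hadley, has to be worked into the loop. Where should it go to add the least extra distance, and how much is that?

Adding 1 blocks by placing Hadley on the Corby–Ridge leg.

Insertion cost between consecutive stops i–j is d(i,Hadley) + d(Hadley,j) − d(i,j):
  between Ivy and North: 4 + 15 − 11 = 8
  between North and Corby: 15 + 14 − 6 = 23
  between Corby and Ridge: 14 + 9 − 22 = 1
  between Ridge and Ivy: 9 + 4 − 5 = 8
Cheapest insertion is between Corby and Ridge, adding 1.
New total = 44 + 1 = 45.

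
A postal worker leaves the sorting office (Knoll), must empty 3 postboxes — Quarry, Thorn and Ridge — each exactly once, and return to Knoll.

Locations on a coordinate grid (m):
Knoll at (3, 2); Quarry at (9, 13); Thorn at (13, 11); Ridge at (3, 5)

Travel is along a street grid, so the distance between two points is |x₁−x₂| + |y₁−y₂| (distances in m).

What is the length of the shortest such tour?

42 m — the shortest possible round trip.

Knoll-Quarry-Thorn-Ridge-Knoll: 17+6+16+3 = 42
Knoll-Quarry-Ridge-Thorn-Knoll: 17+14+16+19 = 66
Knoll-Thorn-Quarry-Ridge-Knoll: 19+6+14+3 = 42
The minimum is 42.
One optimal route: Knoll → Quarry → Thorn → Ridge → Knoll (or its reverse).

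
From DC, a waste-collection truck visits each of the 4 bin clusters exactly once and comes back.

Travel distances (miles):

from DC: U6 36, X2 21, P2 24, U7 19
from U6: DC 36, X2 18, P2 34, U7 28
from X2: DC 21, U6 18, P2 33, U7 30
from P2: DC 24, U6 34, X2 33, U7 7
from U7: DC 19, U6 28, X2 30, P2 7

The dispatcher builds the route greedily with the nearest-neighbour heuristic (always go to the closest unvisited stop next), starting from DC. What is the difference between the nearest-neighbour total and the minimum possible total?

Excess over optimum: 15 miles.

DC: U7=19, X2=21, P2=24, U6=36 ⇒ U7
U7: P2=7, U6=28, X2=30 ⇒ P2
P2: X2=33, U6=34 ⇒ X2
X2: U6=18 ⇒ U6
NN route DC → U7 → P2 → X2 → U6 → DC costs 113.
Optimal: DC → X2 → U6 → U7 → P2 → DC costs 98 (by enumerating all 12 distinct tours).
Excess = 113 − 98 = 15.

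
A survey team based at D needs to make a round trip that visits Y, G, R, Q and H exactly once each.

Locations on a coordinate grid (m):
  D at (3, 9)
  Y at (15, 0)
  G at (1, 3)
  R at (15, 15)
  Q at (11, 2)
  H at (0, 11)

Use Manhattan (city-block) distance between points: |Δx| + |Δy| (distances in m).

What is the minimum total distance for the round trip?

D - Y - G - R - Q - H - D: 21+17+26+17+20+5 = 106
D - Y - G - R - H - Q - D: 21+17+26+19+20+15 = 118
D - Y - G - Q - R - H - D: 21+17+11+17+19+5 = 90
D - Y - G - Q - H - R - D: 21+17+11+20+19+18 = 106
D - Y - G - H - R - Q - D: 21+17+9+19+17+15 = 98
D - Y - G - H - Q - R - D: 21+17+9+20+17+18 = 102
D - Y - R - G - Q - H - D: 21+15+26+11+20+5 = 98
D - Y - R - G - H - Q - D: 21+15+26+9+20+15 = 106
D - Y - R - Q - G - H - D: 21+15+17+11+9+5 = 78
D - Y - R - Q - H - G - D: 21+15+17+20+9+8 = 90
D - Y - R - H - G - Q - D: 21+15+19+9+11+15 = 90
D - Y - R - H - Q - G - D: 21+15+19+20+11+8 = 94
D - Y - Q - G - R - H - D: 21+6+11+26+19+5 = 88
D - Y - Q - G - H - R - D: 21+6+11+9+19+18 = 84
… (46 more)
D - G - Q - Y - R - H - D: 8+11+6+15+19+5 = 64  ← best
The minimum is 64.
One optimal route: D → G → Q → Y → R → H → D (or its reverse).

64 m — the shortest possible round trip.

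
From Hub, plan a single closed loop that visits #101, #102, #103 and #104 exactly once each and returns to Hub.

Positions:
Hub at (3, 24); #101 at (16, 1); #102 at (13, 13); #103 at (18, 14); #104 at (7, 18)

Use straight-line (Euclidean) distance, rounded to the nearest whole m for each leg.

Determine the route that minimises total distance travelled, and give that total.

58 m — the shortest possible round trip.

Hub → #101 → #102 → #103 → #104 → Hub: 26+12+5+12+7 = 62
Hub → #101 → #102 → #104 → #103 → Hub: 26+12+8+12+18 = 76
Hub → #101 → #103 → #102 → #104 → Hub: 26+13+5+8+7 = 59
Hub → #101 → #103 → #104 → #102 → Hub: 26+13+12+8+15 = 74
Hub → #101 → #104 → #102 → #103 → Hub: 26+19+8+5+18 = 76
Hub → #101 → #104 → #103 → #102 → Hub: 26+19+12+5+15 = 77
Hub → #102 → #101 → #103 → #104 → Hub: 15+12+13+12+7 = 59
Hub → #102 → #101 → #104 → #103 → Hub: 15+12+19+12+18 = 76
Hub → #102 → #103 → #101 → #104 → Hub: 15+5+13+19+7 = 59
Hub → #102 → #104 → #101 → #103 → Hub: 15+8+19+13+18 = 73
Hub → #103 → #101 → #102 → #104 → Hub: 18+13+12+8+7 = 58
Hub → #103 → #102 → #101 → #104 → Hub: 18+5+12+19+7 = 61
The minimum is 58.
One optimal route: Hub → #103 → #101 → #102 → #104 → Hub (or its reverse).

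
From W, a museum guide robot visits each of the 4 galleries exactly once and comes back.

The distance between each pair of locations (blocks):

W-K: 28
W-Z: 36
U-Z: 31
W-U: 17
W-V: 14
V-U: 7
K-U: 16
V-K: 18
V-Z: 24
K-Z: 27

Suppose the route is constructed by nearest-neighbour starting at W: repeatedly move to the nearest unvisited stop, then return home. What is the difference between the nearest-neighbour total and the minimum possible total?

2 blocks longer than the optimal tour.

From W: V=14, U=17, K=28, Z=36 → choose V (14).
From V: U=7, K=18, Z=24 → choose U (7).
From U: K=16, Z=31 → choose K (16).
From K: Z=27 → choose Z (27).
NN route W → V → U → K → Z → W costs 100.
Optimal: W → V → Z → K → U → W costs 98 (by enumerating all 12 distinct tours).
Excess = 100 − 98 = 2.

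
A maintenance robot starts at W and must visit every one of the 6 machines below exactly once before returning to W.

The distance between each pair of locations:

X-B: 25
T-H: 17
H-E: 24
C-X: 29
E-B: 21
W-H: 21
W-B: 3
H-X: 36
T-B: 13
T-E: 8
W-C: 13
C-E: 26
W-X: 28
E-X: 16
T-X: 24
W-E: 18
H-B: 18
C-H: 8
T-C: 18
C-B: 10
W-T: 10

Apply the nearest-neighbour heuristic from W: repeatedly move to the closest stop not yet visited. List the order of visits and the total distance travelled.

W → [B:3 / T:10 / C:13 / E:18 / H:21 / X:28] → B (3)
B → [C:10 / T:13 / H:18 / E:21 / X:25] → C (10)
C → [H:8 / T:18 / E:26 / X:29] → H (8)
H → [T:17 / E:24 / X:36] → T (17)
T → [E:8 / X:24] → E (8)
E → [X:16] → X (16)
Return X→W: 28.
Total = 3 + 10 + 8 + 17 + 8 + 16 + 28 = 90.

90 along W → B → C → H → T → E → X → W.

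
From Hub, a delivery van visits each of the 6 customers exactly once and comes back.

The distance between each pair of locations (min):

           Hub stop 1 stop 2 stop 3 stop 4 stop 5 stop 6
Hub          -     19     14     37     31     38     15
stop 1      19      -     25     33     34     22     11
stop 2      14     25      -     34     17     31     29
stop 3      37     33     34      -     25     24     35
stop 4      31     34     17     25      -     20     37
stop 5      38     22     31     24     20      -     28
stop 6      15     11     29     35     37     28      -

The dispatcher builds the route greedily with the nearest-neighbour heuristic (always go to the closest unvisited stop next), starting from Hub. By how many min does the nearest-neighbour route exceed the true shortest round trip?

28 min longer than the optimal tour.

Hub: stop 2=14, stop 6=15, stop 1=19, stop 4=31, stop 3=37, stop 5=38 ⇒ stop 2
stop 2: stop 4=17, stop 1=25, stop 6=29, stop 5=31, stop 3=34 ⇒ stop 4
stop 4: stop 5=20, stop 3=25, stop 1=34, stop 6=37 ⇒ stop 5
stop 5: stop 1=22, stop 3=24, stop 6=28 ⇒ stop 1
stop 1: stop 6=11, stop 3=33 ⇒ stop 6
stop 6: stop 3=35 ⇒ stop 3
NN route Hub → stop 2 → stop 4 → stop 5 → stop 1 → stop 6 → stop 3 → Hub costs 156.
Optimal: Hub → stop 2 → stop 4 → stop 3 → stop 5 → stop 1 → stop 6 → Hub costs 128 (by enumerating all 360 distinct tours).
Excess = 156 − 128 = 28.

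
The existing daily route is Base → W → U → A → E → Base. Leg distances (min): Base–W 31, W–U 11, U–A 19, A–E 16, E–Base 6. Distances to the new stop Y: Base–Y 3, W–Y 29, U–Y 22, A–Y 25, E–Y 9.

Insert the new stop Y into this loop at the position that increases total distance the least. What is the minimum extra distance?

Insertion cost between consecutive stops i–j is d(i,Y) + d(Y,j) − d(i,j):
  between Base and W: 3 + 29 − 31 = 1
  between W and U: 29 + 22 − 11 = 40
  between U and A: 22 + 25 − 19 = 28
  between A and E: 25 + 9 − 16 = 18
  between E and Base: 9 + 3 − 6 = 6
Cheapest insertion is between Base and W, adding 1.
New total = 83 + 1 = 84.

+1 min — insert Y between Base and W.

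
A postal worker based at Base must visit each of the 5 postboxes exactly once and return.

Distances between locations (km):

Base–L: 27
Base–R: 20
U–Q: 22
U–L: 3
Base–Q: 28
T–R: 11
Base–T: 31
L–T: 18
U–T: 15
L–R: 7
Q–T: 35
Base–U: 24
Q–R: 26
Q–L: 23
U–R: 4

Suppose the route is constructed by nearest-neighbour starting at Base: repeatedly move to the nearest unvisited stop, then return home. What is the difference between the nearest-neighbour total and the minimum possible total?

The nearest-neighbour route is 8 km longer than optimal.

From Base: R=20, U=24, L=27, Q=28, T=31 → choose R (20).
From R: U=4, L=7, T=11, Q=26 → choose U (4).
From U: L=3, T=15, Q=22 → choose L (3).
From L: T=18, Q=23 → choose T (18).
From T: Q=35 → choose Q (35).
NN route Base → R → U → L → T → Q → Base costs 108.
Optimal: Base → Q → L → U → T → R → Base costs 100 (by enumerating all 60 distinct tours).
Excess = 108 − 100 = 8.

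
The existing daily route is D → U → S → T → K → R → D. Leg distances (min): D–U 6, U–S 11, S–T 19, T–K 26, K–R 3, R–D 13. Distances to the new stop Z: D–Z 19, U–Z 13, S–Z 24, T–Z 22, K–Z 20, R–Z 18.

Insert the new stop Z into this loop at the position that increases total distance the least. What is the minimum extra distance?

+16 min — insert Z between T and K.

Insertion cost between consecutive stops i–j is d(i,Z) + d(Z,j) − d(i,j):
  between D and U: 19 + 13 − 6 = 26
  between U and S: 13 + 24 − 11 = 26
  between S and T: 24 + 22 − 19 = 27
  between T and K: 22 + 20 − 26 = 16
  between K and R: 20 + 18 − 3 = 35
  between R and D: 18 + 19 − 13 = 24
Cheapest insertion is between T and K, adding 16.
New total = 78 + 16 = 94.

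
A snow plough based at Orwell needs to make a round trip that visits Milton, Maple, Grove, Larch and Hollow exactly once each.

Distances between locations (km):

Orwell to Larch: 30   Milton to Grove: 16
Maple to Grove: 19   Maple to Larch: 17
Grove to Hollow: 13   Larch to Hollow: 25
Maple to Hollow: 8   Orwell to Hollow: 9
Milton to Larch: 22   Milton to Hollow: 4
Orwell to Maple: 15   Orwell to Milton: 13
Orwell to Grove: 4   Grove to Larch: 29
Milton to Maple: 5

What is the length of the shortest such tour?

There are 60 distinct closed tours to check (reversals are equivalent).
Orwell→Milton→Maple→Grove→Larch→Hollow→Orwell: 13+5+19+29+25+9 = 100
Orwell→Milton→Maple→Grove→Hollow→Larch→Orwell: 13+5+19+13+25+30 = 105
Orwell→Milton→Maple→Larch→Grove→Hollow→Orwell: 13+5+17+29+13+9 = 86
Orwell→Milton→Maple→Larch→Hollow→Grove→Orwell: 13+5+17+25+13+4 = 77
Orwell→Milton→Maple→Hollow→Grove→Larch→Orwell: 13+5+8+13+29+30 = 98
Orwell→Milton→Maple→Hollow→Larch→Grove→Orwell: 13+5+8+25+29+4 = 84
Orwell→Milton→Grove→Maple→Larch→Hollow→Orwell: 13+16+19+17+25+9 = 99
Orwell→Milton→Grove→Maple→Hollow→Larch→Orwell: 13+16+19+8+25+30 = 111
Orwell→Milton→Grove→Larch→Maple→Hollow→Orwell: 13+16+29+17+8+9 = 92
Orwell→Milton→Grove→Larch→Hollow→Maple→Orwell: 13+16+29+25+8+15 = 106
Orwell→Milton→Grove→Hollow→Maple→Larch→Orwell: 13+16+13+8+17+30 = 97
Orwell→Milton→Grove→Hollow→Larch→Maple→Orwell: 13+16+13+25+17+15 = 99
Orwell→Milton→Larch→Maple→Grove→Hollow→Orwell: 13+22+17+19+13+9 = 93
Orwell→Milton→Larch→Maple→Hollow→Grove→Orwell: 13+22+17+8+13+4 = 77
… (46 more)
Orwell→Grove→Larch→Maple→Milton→Hollow→Orwell: 4+29+17+5+4+9 = 68  ← best
The minimum is 68.
One optimal route: Orwell → Grove → Larch → Maple → Milton → Hollow → Orwell (or its reverse).

Minimum total distance: 68 km.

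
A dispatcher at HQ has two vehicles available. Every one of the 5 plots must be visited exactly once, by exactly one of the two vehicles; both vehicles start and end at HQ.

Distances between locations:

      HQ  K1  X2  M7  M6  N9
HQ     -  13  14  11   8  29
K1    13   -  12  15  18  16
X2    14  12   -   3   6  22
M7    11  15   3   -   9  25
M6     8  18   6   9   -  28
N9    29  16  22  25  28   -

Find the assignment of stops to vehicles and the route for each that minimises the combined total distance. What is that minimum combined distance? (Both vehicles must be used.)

There are 2^4 − 1 = 15 ways to divide the 5 stops into two non-empty groups. For each, the best each vehicle can do is its own shortest tour through its group:
  {K1} + {X2, M7, M6, N9}: 26 + 71 = 97
  {X2} + {K1, M7, M6, N9}: 28 + 71 = 99
  {K1, X2} + {M7, M6, N9}: 39 + 71 = 110
  {M7} + {K1, X2, M6, N9}: 22 + 65 = 87
  {K1, M7} + {X2, M6, N9}: 39 + 65 = 104
  {X2, M7} + {K1, M6, N9}: 28 + 65 = 93
  … (15 splits in total)
  {M6} + {K1, X2, M7, N9}: 16 + 65 = 81  ← best
Best: vehicle 1 HQ → M6 → HQ = 16; vehicle 2 HQ → K1 → N9 → X2 → M7 → HQ = 65; combined 81.

Minimum combined distance: 81.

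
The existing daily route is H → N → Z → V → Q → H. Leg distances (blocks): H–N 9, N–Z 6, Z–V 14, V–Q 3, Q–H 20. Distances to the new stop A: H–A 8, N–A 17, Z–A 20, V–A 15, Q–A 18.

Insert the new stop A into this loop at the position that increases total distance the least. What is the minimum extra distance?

Insertion cost between consecutive stops i–j is d(i,A) + d(A,j) − d(i,j):
  between H and N: 8 + 17 − 9 = 16
  between N and Z: 17 + 20 − 6 = 31
  between Z and V: 20 + 15 − 14 = 21
  between V and Q: 15 + 18 − 3 = 30
  between Q and H: 18 + 8 − 20 = 6
Cheapest insertion is between Q and H, adding 6.
New total = 52 + 6 = 58.

Adding 6 blocks by placing A on the Q–H leg.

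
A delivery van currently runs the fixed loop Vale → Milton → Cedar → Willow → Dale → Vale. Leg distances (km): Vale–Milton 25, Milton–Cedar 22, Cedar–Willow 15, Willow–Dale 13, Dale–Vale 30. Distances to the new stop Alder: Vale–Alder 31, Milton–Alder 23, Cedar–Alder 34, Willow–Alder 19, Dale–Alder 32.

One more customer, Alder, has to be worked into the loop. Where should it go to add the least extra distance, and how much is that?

Insertion cost between consecutive stops i–j is d(i,Alder) + d(Alder,j) − d(i,j):
  between Vale and Milton: 31 + 23 − 25 = 29
  between Milton and Cedar: 23 + 34 − 22 = 35
  between Cedar and Willow: 34 + 19 − 15 = 38
  between Willow and Dale: 19 + 32 − 13 = 38
  between Dale and Vale: 32 + 31 − 30 = 33
Cheapest insertion is between Vale and Milton, adding 29.
New total = 105 + 29 = 134.

+29 km — insert Alder between Vale and Milton.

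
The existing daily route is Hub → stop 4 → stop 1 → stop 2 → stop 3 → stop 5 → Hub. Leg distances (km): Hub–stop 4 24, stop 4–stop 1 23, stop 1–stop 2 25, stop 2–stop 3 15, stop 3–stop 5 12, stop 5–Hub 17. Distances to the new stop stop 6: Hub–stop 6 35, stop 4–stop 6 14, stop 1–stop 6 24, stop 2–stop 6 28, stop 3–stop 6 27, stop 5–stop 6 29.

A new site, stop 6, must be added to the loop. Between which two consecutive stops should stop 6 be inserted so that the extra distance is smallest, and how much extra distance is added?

Adding 15 km by placing stop 6 on the stop 4–stop 1 leg.

Insertion cost between consecutive stops i–j is d(i,stop 6) + d(stop 6,j) − d(i,j):
  between Hub and stop 4: 35 + 14 − 24 = 25
  between stop 4 and stop 1: 14 + 24 − 23 = 15
  between stop 1 and stop 2: 24 + 28 − 25 = 27
  between stop 2 and stop 3: 28 + 27 − 15 = 40
  between stop 3 and stop 5: 27 + 29 − 12 = 44
  between stop 5 and Hub: 29 + 35 − 17 = 47
Cheapest insertion is between stop 4 and stop 1, adding 15.
New total = 116 + 15 = 131.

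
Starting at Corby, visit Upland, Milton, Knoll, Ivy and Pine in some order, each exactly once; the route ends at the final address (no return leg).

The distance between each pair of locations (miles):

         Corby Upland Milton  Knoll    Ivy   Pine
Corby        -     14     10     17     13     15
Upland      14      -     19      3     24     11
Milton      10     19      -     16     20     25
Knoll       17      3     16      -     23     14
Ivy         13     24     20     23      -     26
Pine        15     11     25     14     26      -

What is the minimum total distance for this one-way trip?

Shortest open route: 63 miles.

There are 5! = 120 possible orderings.
Corby → Upland → Milton → Knoll → Ivy → Pine: 14+19+16+23+26 = 98
Corby → Upland → Milton → Knoll → Pine → Ivy: 14+19+16+14+26 = 89
Corby → Upland → Milton → Ivy → Knoll → Pine: 14+19+20+23+14 = 90
Corby → Upland → Milton → Ivy → Pine → Knoll: 14+19+20+26+14 = 93
Corby → Upland → Milton → Pine → Knoll → Ivy: 14+19+25+14+23 = 95
Corby → Upland → Milton → Pine → Ivy → Knoll: 14+19+25+26+23 = 107
Corby → Upland → Knoll → Milton → Ivy → Pine: 14+3+16+20+26 = 79
Corby → Upland → Knoll → Milton → Pine → Ivy: 14+3+16+25+26 = 84
Corby → Upland → Knoll → Ivy → Milton → Pine: 14+3+23+20+25 = 85
Corby → Upland → Knoll → Ivy → Pine → Milton: 14+3+23+26+25 = 91
Corby → Upland → Knoll → Pine → Milton → Ivy: 14+3+14+25+20 = 76
Corby → Upland → Knoll → Pine → Ivy → Milton: 14+3+14+26+20 = 77
Corby → Upland → Ivy → Milton → Knoll → Pine: 14+24+20+16+14 = 88
Corby → Upland → Ivy → Milton → Pine → Knoll: 14+24+20+25+14 = 97
… (106 more)
Corby → Ivy → Milton → Knoll → Upland → Pine: 13+20+16+3+11 = 63  ← best
The minimum is 63.
One shortest path: Corby → Ivy → Milton → Knoll → Upland → Pine.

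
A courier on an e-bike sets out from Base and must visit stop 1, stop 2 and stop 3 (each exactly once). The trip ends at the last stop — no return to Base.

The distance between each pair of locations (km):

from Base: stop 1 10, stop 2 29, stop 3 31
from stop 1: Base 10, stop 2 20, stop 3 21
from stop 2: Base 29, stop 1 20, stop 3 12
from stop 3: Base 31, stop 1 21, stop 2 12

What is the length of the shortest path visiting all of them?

Minimum one-way distance = 42 km.

There are 3! = 6 possible orderings.
Base - stop 1 - stop 2 - stop 3: 10+20+12 = 42
Base - stop 1 - stop 3 - stop 2: 10+21+12 = 43
Base - stop 2 - stop 1 - stop 3: 29+20+21 = 70
Base - stop 2 - stop 3 - stop 1: 29+12+21 = 62
Base - stop 3 - stop 1 - stop 2: 31+21+20 = 72
Base - stop 3 - stop 2 - stop 1: 31+12+20 = 63
The minimum is 42.
One shortest path: Base → stop 1 → stop 2 → stop 3.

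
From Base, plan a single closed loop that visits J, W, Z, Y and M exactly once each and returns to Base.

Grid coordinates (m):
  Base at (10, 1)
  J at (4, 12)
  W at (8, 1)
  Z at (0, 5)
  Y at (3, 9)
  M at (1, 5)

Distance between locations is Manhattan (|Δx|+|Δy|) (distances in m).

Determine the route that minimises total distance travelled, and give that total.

Shortest round trip = 42 m.

Base - J - W - Z - Y - M - Base: 17+15+12+7+6+13 = 70
Base - J - W - Z - M - Y - Base: 17+15+12+1+6+15 = 66
Base - J - W - Y - Z - M - Base: 17+15+13+7+1+13 = 66
Base - J - W - Y - M - Z - Base: 17+15+13+6+1+14 = 66
Base - J - W - M - Z - Y - Base: 17+15+11+1+7+15 = 66
Base - J - W - M - Y - Z - Base: 17+15+11+6+7+14 = 70
Base - J - Z - W - Y - M - Base: 17+11+12+13+6+13 = 72
Base - J - Z - W - M - Y - Base: 17+11+12+11+6+15 = 72
Base - J - Z - Y - W - M - Base: 17+11+7+13+11+13 = 72
Base - J - Z - Y - M - W - Base: 17+11+7+6+11+2 = 54
Base - J - Z - M - W - Y - Base: 17+11+1+11+13+15 = 68
Base - J - Z - M - Y - W - Base: 17+11+1+6+13+2 = 50
Base - J - Y - W - Z - M - Base: 17+4+13+12+1+13 = 60
Base - J - Y - W - M - Z - Base: 17+4+13+11+1+14 = 60
… (46 more)
Base - J - Y - Z - M - W - Base: 17+4+7+1+11+2 = 42  ← best
The minimum is 42.
One optimal route: Base → J → Y → Z → M → W → Base (or its reverse).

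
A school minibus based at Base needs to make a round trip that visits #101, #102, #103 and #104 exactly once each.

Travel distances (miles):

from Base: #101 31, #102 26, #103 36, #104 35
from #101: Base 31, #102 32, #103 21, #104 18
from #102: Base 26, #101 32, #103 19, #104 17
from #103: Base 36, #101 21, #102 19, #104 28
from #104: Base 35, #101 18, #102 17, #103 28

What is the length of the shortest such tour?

Shortest round trip = 118 miles.

Base-#101-#102-#103-#104-Base: 31+32+19+28+35 = 145
Base-#101-#102-#104-#103-Base: 31+32+17+28+36 = 144
Base-#101-#103-#102-#104-Base: 31+21+19+17+35 = 123
Base-#101-#103-#104-#102-Base: 31+21+28+17+26 = 123
Base-#101-#104-#102-#103-Base: 31+18+17+19+36 = 121
Base-#101-#104-#103-#102-Base: 31+18+28+19+26 = 122
Base-#102-#101-#103-#104-Base: 26+32+21+28+35 = 142
Base-#102-#101-#104-#103-Base: 26+32+18+28+36 = 140
Base-#102-#103-#101-#104-Base: 26+19+21+18+35 = 119
Base-#102-#104-#101-#103-Base: 26+17+18+21+36 = 118
Base-#103-#101-#102-#104-Base: 36+21+32+17+35 = 141
Base-#103-#102-#101-#104-Base: 36+19+32+18+35 = 140
The minimum is 118.
One optimal route: Base → #102 → #104 → #101 → #103 → Base (or its reverse).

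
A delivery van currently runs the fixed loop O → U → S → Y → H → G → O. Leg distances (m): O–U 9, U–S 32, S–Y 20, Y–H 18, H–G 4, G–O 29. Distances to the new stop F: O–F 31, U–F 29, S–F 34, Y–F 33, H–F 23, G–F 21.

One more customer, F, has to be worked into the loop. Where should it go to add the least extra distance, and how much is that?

+23 m — insert F between G and O.

Insertion cost between consecutive stops i–j is d(i,F) + d(F,j) − d(i,j):
  between O and U: 31 + 29 − 9 = 51
  between U and S: 29 + 34 − 32 = 31
  between S and Y: 34 + 33 − 20 = 47
  between Y and H: 33 + 23 − 18 = 38
  between H and G: 23 + 21 − 4 = 40
  between G and O: 21 + 31 − 29 = 23
Cheapest insertion is between G and O, adding 23.
New total = 112 + 23 = 135.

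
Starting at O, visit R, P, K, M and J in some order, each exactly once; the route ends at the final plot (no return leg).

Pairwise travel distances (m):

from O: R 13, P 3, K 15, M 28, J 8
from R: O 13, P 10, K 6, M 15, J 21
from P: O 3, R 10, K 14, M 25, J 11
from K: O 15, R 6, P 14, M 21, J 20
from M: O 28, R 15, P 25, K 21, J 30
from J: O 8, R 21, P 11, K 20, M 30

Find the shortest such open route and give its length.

There are 5! = 120 possible orderings.
O→R→P→K→M→J: 13+10+14+21+30 = 88
O→R→P→K→J→M: 13+10+14+20+30 = 87
O→R→P→M→K→J: 13+10+25+21+20 = 89
O→R→P→M→J→K: 13+10+25+30+20 = 98
O→R→P→J→K→M: 13+10+11+20+21 = 75
O→R→P→J→M→K: 13+10+11+30+21 = 85
O→R→K→P→M→J: 13+6+14+25+30 = 88
O→R→K→P→J→M: 13+6+14+11+30 = 74
O→R→K→M→P→J: 13+6+21+25+11 = 76
O→R→K→M→J→P: 13+6+21+30+11 = 81
O→R→K→J→P→M: 13+6+20+11+25 = 75
O→R→K→J→M→P: 13+6+20+30+25 = 94
O→R→M→P→K→J: 13+15+25+14+20 = 87
O→R→M→P→J→K: 13+15+25+11+20 = 84
… (106 more)
O→J→P→K→R→M: 8+11+14+6+15 = 54  ← best
The minimum is 54.
One shortest path: O → J → P → K → R → M.

Shortest open route: 54 m.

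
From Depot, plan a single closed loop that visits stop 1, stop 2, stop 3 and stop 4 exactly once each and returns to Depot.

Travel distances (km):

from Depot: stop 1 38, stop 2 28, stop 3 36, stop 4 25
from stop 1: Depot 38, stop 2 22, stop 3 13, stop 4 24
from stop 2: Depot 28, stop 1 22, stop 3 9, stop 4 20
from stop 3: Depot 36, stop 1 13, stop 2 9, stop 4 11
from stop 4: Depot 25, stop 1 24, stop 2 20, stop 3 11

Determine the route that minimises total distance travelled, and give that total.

Shortest round trip = 99 km.

With 4 stops there are 4!/2 = 12 distinct round trips (a route and its reverse cost the same).
Depot→stop 1→stop 2→stop 3→stop 4→Depot: 38+22+9+11+25 = 105
Depot→stop 1→stop 2→stop 4→stop 3→Depot: 38+22+20+11+36 = 127
Depot→stop 1→stop 3→stop 2→stop 4→Depot: 38+13+9+20+25 = 105
Depot→stop 1→stop 3→stop 4→stop 2→Depot: 38+13+11+20+28 = 110
Depot→stop 1→stop 4→stop 2→stop 3→Depot: 38+24+20+9+36 = 127
Depot→stop 1→stop 4→stop 3→stop 2→Depot: 38+24+11+9+28 = 110
Depot→stop 2→stop 1→stop 3→stop 4→Depot: 28+22+13+11+25 = 99
Depot→stop 2→stop 1→stop 4→stop 3→Depot: 28+22+24+11+36 = 121
Depot→stop 2→stop 3→stop 1→stop 4→Depot: 28+9+13+24+25 = 99
Depot→stop 2→stop 4→stop 1→stop 3→Depot: 28+20+24+13+36 = 121
Depot→stop 3→stop 1→stop 2→stop 4→Depot: 36+13+22+20+25 = 116
Depot→stop 3→stop 2→stop 1→stop 4→Depot: 36+9+22+24+25 = 116
The minimum is 99.
One optimal route: Depot → stop 2 → stop 1 → stop 3 → stop 4 → Depot (or its reverse).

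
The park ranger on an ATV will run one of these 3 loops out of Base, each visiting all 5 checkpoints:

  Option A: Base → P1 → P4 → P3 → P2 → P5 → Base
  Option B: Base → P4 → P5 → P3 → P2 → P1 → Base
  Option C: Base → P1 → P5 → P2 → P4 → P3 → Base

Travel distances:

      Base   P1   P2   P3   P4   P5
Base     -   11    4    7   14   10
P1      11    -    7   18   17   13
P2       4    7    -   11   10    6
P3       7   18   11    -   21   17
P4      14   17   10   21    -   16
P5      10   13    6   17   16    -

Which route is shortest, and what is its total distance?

Option A: 11 + 17 + 21 + 11 + 6 + 10 = 76
Option B: 14 + 16 + 17 + 11 + 7 + 11 = 76
Option C: 11 + 13 + 6 + 10 + 21 + 7 = 68

Shortest is Option C, total 68.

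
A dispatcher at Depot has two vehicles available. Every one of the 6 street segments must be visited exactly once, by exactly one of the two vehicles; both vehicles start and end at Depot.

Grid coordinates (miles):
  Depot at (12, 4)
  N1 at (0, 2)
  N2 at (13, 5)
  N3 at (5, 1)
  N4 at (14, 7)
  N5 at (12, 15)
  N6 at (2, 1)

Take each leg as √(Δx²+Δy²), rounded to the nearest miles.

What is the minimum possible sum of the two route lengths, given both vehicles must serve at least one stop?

Minimum combined distance: 45 miles.

Check every non-empty split of the stops between the two vehicles; for each half take its own optimal tour:
  {N1} + {N2, N3, N4, N5, N6}: 24 + 39 = 63
  {N2} + {N1, N3, N4, N5, N6}: 2 + 43 = 45
  {N1, N2} + {N3, N4, N5, N6}: 26 + 40 = 66
  {N3} + {N1, N2, N4, N5, N6}: 16 + 41 = 57
  {N1, N3} + {N2, N4, N5, N6}: 25 + 38 = 63
  {N2, N3} + {N1, N4, N5, N6}: 18 + 42 = 60
  … (31 splits in total)
Best: vehicle 1 Depot → N2 → Depot = 2; vehicle 2 Depot → N3 → N6 → N1 → N5 → N4 → Depot = 43; combined 45.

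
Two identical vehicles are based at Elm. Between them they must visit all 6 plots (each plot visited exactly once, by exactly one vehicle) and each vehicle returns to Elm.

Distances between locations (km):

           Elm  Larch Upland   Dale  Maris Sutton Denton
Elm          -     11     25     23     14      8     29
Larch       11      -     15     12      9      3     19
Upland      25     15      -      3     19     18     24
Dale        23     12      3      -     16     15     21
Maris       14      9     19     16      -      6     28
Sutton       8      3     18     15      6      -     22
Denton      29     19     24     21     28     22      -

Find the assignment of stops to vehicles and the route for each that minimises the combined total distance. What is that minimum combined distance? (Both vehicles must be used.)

Minimum combined distance: 103 km.

Try each way of splitting the stops between the two vehicles (each non-empty) and, for each split, find the best tour for each vehicle:
  {Larch} + {Upland, Dale, Maris, Sutton, Denton}: 22 + 86 = 108
  {Upland} + {Larch, Dale, Maris, Sutton, Denton}: 50 + 81 = 131
  {Larch, Upland} + {Dale, Maris, Sutton, Denton}: 51 + 80 = 131
  {Dale} + {Larch, Upland, Maris, Sutton, Denton}: 46 + 87 = 133
  {Larch, Dale} + {Upland, Maris, Sutton, Denton}: 46 + 86 = 132
  {Upland, Dale} + {Larch, Maris, Sutton, Denton}: 51 + 71 = 122
  … (31 splits in total)
  {Sutton} + {Larch, Upland, Dale, Maris, Denton}: 16 + 87 = 103  ← best
Best: vehicle 1 Elm → Sutton → Elm = 16; vehicle 2 Elm → Larch → Denton → Upland → Dale → Maris → Elm = 87; combined 103.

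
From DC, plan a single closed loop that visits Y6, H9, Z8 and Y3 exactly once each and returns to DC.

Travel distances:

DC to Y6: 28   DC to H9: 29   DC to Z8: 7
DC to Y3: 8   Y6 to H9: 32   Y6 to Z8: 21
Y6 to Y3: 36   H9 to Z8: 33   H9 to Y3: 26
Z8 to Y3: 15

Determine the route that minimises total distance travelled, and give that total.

There are 12 distinct closed tours to check (reversals are equivalent).
DC → Y6 → H9 → Z8 → Y3 → DC: 28+32+33+15+8 = 116
DC → Y6 → H9 → Y3 → Z8 → DC: 28+32+26+15+7 = 108
DC → Y6 → Z8 → H9 → Y3 → DC: 28+21+33+26+8 = 116
DC → Y6 → Z8 → Y3 → H9 → DC: 28+21+15+26+29 = 119
DC → Y6 → Y3 → H9 → Z8 → DC: 28+36+26+33+7 = 130
DC → Y6 → Y3 → Z8 → H9 → DC: 28+36+15+33+29 = 141
DC → H9 → Y6 → Z8 → Y3 → DC: 29+32+21+15+8 = 105
DC → H9 → Y6 → Y3 → Z8 → DC: 29+32+36+15+7 = 119
DC → H9 → Z8 → Y6 → Y3 → DC: 29+33+21+36+8 = 127
DC → H9 → Y3 → Y6 → Z8 → DC: 29+26+36+21+7 = 119
DC → Z8 → Y6 → H9 → Y3 → DC: 7+21+32+26+8 = 94
DC → Z8 → H9 → Y6 → Y3 → DC: 7+33+32+36+8 = 116
The minimum is 94.
One optimal route: DC → Z8 → Y6 → H9 → Y3 → DC (or its reverse).

Shortest round trip = 94.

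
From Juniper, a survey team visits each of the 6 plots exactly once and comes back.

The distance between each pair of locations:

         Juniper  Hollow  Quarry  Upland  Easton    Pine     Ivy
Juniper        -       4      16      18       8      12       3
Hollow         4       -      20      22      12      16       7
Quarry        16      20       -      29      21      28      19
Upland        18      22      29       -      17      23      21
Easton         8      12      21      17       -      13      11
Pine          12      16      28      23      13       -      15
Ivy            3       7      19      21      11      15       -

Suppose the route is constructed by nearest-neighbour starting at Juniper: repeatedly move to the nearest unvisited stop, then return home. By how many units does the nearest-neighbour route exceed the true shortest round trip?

2 longer than the optimal tour.

Juniper: Ivy=3, Hollow=4, Easton=8, Pine=12, Quarry=16, Upland=18 ⇒ Ivy
Ivy: Hollow=7, Easton=11, Pine=15, Quarry=19, Upland=21 ⇒ Hollow
Hollow: Easton=12, Pine=16, Quarry=20, Upland=22 ⇒ Easton
Easton: Pine=13, Upland=17, Quarry=21 ⇒ Pine
Pine: Upland=23, Quarry=28 ⇒ Upland
Upland: Quarry=29 ⇒ Quarry
NN route Juniper → Ivy → Hollow → Easton → Pine → Upland → Quarry → Juniper costs 103.
Optimal: Juniper → Hollow → Quarry → Upland → Easton → Pine → Ivy → Juniper costs 101 (by enumerating all 360 distinct tours).
Excess = 103 − 101 = 2.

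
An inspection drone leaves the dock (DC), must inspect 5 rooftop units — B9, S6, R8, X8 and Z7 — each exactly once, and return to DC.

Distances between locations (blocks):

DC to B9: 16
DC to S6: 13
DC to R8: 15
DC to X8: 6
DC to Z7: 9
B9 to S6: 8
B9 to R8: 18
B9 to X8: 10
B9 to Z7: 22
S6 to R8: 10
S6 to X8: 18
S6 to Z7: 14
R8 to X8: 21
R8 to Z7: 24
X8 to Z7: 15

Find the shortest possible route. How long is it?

67 blocks — the shortest possible round trip.

With 5 stops there are 5!/2 = 60 distinct round trips (a route and its reverse cost the same).
DC→B9→S6→R8→X8→Z7→DC: 16+8+10+21+15+9 = 79
DC→B9→S6→R8→Z7→X8→DC: 16+8+10+24+15+6 = 79
DC→B9→S6→X8→R8→Z7→DC: 16+8+18+21+24+9 = 96
DC→B9→S6→X8→Z7→R8→DC: 16+8+18+15+24+15 = 96
DC→B9→S6→Z7→R8→X8→DC: 16+8+14+24+21+6 = 89
DC→B9→S6→Z7→X8→R8→DC: 16+8+14+15+21+15 = 89
DC→B9→R8→S6→X8→Z7→DC: 16+18+10+18+15+9 = 86
DC→B9→R8→S6→Z7→X8→DC: 16+18+10+14+15+6 = 79
DC→B9→R8→X8→S6→Z7→DC: 16+18+21+18+14+9 = 96
DC→B9→R8→X8→Z7→S6→DC: 16+18+21+15+14+13 = 97
DC→B9→R8→Z7→S6→X8→DC: 16+18+24+14+18+6 = 96
DC→B9→R8→Z7→X8→S6→DC: 16+18+24+15+18+13 = 104
DC→B9→X8→S6→R8→Z7→DC: 16+10+18+10+24+9 = 87
DC→B9→X8→S6→Z7→R8→DC: 16+10+18+14+24+15 = 97
… (46 more)
DC→R8→S6→B9→X8→Z7→DC: 15+10+8+10+15+9 = 67  ← best
The minimum is 67.
One optimal route: DC → R8 → S6 → B9 → X8 → Z7 → DC (or its reverse).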